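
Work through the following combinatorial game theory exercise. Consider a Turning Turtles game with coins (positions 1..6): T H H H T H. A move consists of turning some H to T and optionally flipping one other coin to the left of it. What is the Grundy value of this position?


Coins: T H H H T H
Key fact: a single head at position k behaves exactly like a Nim heap of size k (turning it to T and optionally flipping a coin at j < k corresponds to moving the heap from k to j, or to 0), and heads combine as a disjunctive sum (two heads at the same place would cancel, matching j XOR j = 0). So the Nim-value is the XOR of the 1-indexed positions of the heads.
Face-up positions (1-indexed): [2, 3, 4, 6]
XOR 0 with 2: 0 XOR 2 = 2
XOR 2 with 3: 2 XOR 3 = 1
XOR 1 with 4: 1 XOR 4 = 5
XOR 5 with 6: 5 XOR 6 = 3
Nim-value = 3

3


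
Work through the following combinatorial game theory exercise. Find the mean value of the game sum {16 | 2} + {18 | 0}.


G1 = {16 | 2}, G2 = {18 | 0}
Each is a switch {a | b} with numbers a > b; its mean value is (a + b)/2, and mean value is additive over game sums: m(G1 + G2) = m(G1) + m(G2).
Mean of G1 = (16 + (2))/2 = 18/2 = 9
Mean of G2 = (18 + (0))/2 = 18/2 = 9
Mean of G1 + G2 = 9 + 9 = 18

18


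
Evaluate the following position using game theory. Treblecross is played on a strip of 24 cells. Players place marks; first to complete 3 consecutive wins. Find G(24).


Treblecross: place X on empty cells; 3-in-a-row wins.
Playing within two cells of an existing X lets the opponent win at once, so sensible play treats the cells i-2..i+2 around each X as dead. The player left with no safe cell loses, so this is a normal-play take-away game on strips of safe cells.
Placing X at cell i (0-indexed) of a strip of k safe cells leaves independent strips of sizes max(0, i-2) and max(0, k-i-3). Hence G(k) = mex{ G(max(0,i-2)) XOR G(max(0,k-i-3)) : 0 <= i < k }, with G(0) = 0.
G(1): splits (0,0):0^0=0 -> mex({0}) = 1
G(2): splits (0,0):0^0=0 -> mex({0}) = 1
G(3): splits (0,0):0^0=0 -> mex({0}) = 1
G(4): splits (0,1):0^1=1 (0,0):0^0=0 -> mex({0, 1}) = 2
G(5): splits (0,2):0^1=1 (0,1):0^1=1 (0,0):0^0=0 -> mex({0, 1}) = 2
G(6) = mex({1}) = 0
G(7) = mex({0, 1, 2}) = 3
G(8) = mex({0, 1, 2}) = 3
G(9) = mex({0, 2}) = 1
G(10) = mex({0, 2, 3}) = 1
G(11) = mex({0, 3}) = 1
G(12) = mex({1, 3}) = 0
G(13) = mex({0, 1, 2, 3}) = 4
G(14) = mex({0, 1, 2}) = 3
G(15) = mex({0, 1, 2}) = 3
G(16) = mex({0, 1, 2, 4}) = 3
G(17) = mex({0, 1, 3, 4}) = 2
G(18) = mex({0, 1, 3, 4}) = 2
G(19) = mex({0, 1, 3, 5}) = 2
G(20) = mex({0, 1, 2, 3, 5}) = 4
G(21) = mex({0, 1, 2, 3, 5}) = 4
G(22) = mex({1, 2, 6}) = 0
G(23) = mex({0, 1, 2, 3, 4, 6}) = 5
G(24) = mex({0, 1, 2, 3, 4}) = 5
Therefore G(24) = 5.

5


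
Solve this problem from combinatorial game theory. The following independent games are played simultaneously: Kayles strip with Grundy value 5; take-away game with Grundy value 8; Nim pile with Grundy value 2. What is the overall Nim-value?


By the Sprague-Grundy theorem, the Grundy value of a sum of games is the XOR of individual Grundy values.
Kayles strip: Grundy value = 5. Running XOR: 0 XOR 5 = 5
take-away game: Grundy value = 8. Running XOR: 5 XOR 8 = 13
Nim pile: Grundy value = 2. Running XOR: 13 XOR 2 = 15
The combined Grundy value is 15.

15


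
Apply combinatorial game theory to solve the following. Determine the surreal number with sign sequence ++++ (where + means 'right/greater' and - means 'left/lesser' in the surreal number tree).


Sign expansion: ++++
Rule: track bounds (lo, hi), initially (-inf, +inf). On '+', the current value becomes lo and we move to the simplest number in (value, hi): value + 1 if hi = +inf, otherwise the midpoint (value + hi)/2. On '-', the current value becomes hi and we move to value - 1 if lo = -inf, otherwise the midpoint (lo + value)/2.
Start at 0.
Step 1: sign = +, move right. Bounds: (0, +inf). Value = 1
Step 2: sign = +, move right. Bounds: (1, +inf). Value = 2
Step 3: sign = +, move right. Bounds: (2, +inf). Value = 3
Step 4: sign = +, move right. Bounds: (3, +inf). Value = 4
The surreal number with sign expansion ++++ is 4.

4


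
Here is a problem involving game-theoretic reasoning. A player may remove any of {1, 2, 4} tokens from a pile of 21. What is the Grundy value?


The subtraction set is S = {1, 2, 4}.
G(k) = mex{ G(k - s) : s in S, s <= k }. We compute iteratively: G(0) = 0.
G(1) = mex({0}) = 1
G(2) = mex({0, 1}) = 2
G(3) = mex({1, 2}) = 0
G(4) = mex({0, 2}) = 1
G(5) = mex({0, 1}) = 2
G(6) = mex({1, 2}) = 0
Observe that G(3)..G(6) = 0, 1, 2, 0 repeats G(0)..G(3) = 0, 1, 2, 0.
For k >= max(S) = 4, G(k) is determined by the previous 4 values G(k-4)..G(k-1); a window of 4 consecutive values has recurred shifted by 3, so by induction G(k + 3) = G(k) for all k >= 0: the sequence is periodic from the start with period 3.
One period: G(0..2) = 0, 1, 2.
21 mod 3 = 0, so G(21) = G(0) = 0.

0


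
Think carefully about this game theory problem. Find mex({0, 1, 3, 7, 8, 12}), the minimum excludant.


Set = {0, 1, 3, 7, 8, 12}
0 is in the set.
1 is in the set.
2 is NOT in the set. This is the mex.
mex = 2

2


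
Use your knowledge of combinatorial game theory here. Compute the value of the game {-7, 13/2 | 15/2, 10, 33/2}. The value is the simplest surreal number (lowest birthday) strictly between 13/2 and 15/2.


Left options: {-7, 13/2}, max = 13/2
Right options: {15/2, 10, 33/2}, min = 15/2
All options are numbers and max(Left) < min(Right), so by the simplicity theorem the value is the simplest (earliest-born) number strictly between 13/2 and 15/2.
The only integer strictly between 13/2 and 15/2 is 7.
No non-integer in the interval can be simpler: if x is a non-integer in the interval, then floor(x) or ceil(x) also lies in the interval (the interval contains an integer), and both are proper prefixes of x's sign expansion, i.e. born earlier. So the game value is 7.
Game value = 7

7


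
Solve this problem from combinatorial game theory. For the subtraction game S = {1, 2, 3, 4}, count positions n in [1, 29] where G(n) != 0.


Subtraction set S = {1, 2, 3, 4}, so G(n) = n mod 5.
G(n) = 0 when n is a multiple of 5.
Multiples of 5 in [1, 29]: 5
N-positions (nonzero Grundy) = 29 - 5 = 24

24


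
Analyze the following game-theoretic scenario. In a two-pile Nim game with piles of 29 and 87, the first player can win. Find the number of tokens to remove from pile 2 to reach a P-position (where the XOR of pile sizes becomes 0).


Piles: 29 and 87
Current XOR: 29 XOR 87 = 74 (non-zero, so this is an N-position).
To make the XOR zero, we need to find a move that balances the piles.
For pile 2 (size 87): target = 87 XOR 74 = 29
We reduce pile 2 from 87 to 29.
Tokens removed: 87 - 29 = 58
Verification: 29 XOR 29 = 0

58


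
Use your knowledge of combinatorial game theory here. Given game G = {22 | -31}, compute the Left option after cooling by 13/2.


Original game: {22 | -31} (a switch {a | b} with a > b).
Cooling by t (for t below the temperature (a - b)/2 = 53/2) taxes each move by t: {a | b} cooled by t is {a - t | b + t}.
Cooling amount: t = 13/2
Cooled Left option: 22 - 13/2 = 31/2
Cooled Right option: -31 + 13/2 = -49/2
Cooled game: {31/2 | -49/2}
Left option = 31/2

31/2


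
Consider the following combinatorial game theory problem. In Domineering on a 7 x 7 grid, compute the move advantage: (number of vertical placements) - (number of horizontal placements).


Board is 7 x 7 (rows x cols).
Left (vertical) placements: (rows-1) * cols = 6 * 7 = 42
Right (horizontal) placements: rows * (cols-1) = 7 * 6 = 42
Advantage = Left - Right = 42 - 42 = 0

0


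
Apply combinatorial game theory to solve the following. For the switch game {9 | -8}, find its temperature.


The game is {9 | -8}, a switch {a | b} with numbers a > b.
Cooling {a | b} by t gives {a - t | b + t}, which stops being hot when a - t = b + t, i.e. at t = (a - b)/2. So the temperature of a switch is (a - b)/2.
Temperature = (Left option - Right option) / 2
= (9 - (-8)) / 2
= 17 / 2
= 17/2

17/2


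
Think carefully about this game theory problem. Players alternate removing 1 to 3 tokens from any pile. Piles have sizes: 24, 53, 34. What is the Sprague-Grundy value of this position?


Subtraction set: {1, 2, 3}
For this subtraction set, G(n) = n mod 4 (period = max + 1 = 4).
Pile 1 (size 24): G(24) = 24 mod 4 = 0
Pile 2 (size 53): G(53) = 53 mod 4 = 1
Pile 3 (size 34): G(34) = 34 mod 4 = 2
Total Grundy value = XOR of all: 0 XOR 1 XOR 2 = 3

3


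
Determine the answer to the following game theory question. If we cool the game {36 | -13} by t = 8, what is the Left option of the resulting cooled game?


Original game: {36 | -13} (a switch {a | b} with a > b).
Cooling by t (for t below the temperature (a - b)/2 = 49/2) taxes each move by t: {a | b} cooled by t is {a - t | b + t}.
Cooling amount: t = 8
Cooled Left option: 36 - 8 = 28
Cooled Right option: -13 + 8 = -5
Cooled game: {28 | -5}
Left option = 28

28


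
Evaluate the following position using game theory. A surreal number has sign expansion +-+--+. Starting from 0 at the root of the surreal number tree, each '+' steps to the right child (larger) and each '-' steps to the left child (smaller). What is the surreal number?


Sign expansion: +-+--+
Rule: track bounds (lo, hi), initially (-inf, +inf). On '+', the current value becomes lo and we move to the simplest number in (value, hi): value + 1 if hi = +inf, otherwise the midpoint (value + hi)/2. On '-', the current value becomes hi and we move to value - 1 if lo = -inf, otherwise the midpoint (lo + value)/2.
Start at 0.
Step 1: sign = +, move right. Bounds: (0, +inf). Value = 1
Step 2: sign = -, move left. Bounds: (0, 1). Value = 1/2
Step 3: sign = +, move right. Bounds: (1/2, 1). Value = 3/4
Step 4: sign = -, move left. Bounds: (1/2, 3/4). Value = 5/8
Step 5: sign = -, move left. Bounds: (1/2, 5/8). Value = 9/16
Step 6: sign = +, move right. Bounds: (9/16, 5/8). Value = 19/32
The surreal number with sign expansion +-+--+ is 19/32.

19/32


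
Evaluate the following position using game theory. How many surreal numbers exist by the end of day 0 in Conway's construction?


Day 0: {|} = 0 is born. Count = 1.
Day n: the number of surreal numbers born by day n is 2^(n+1) - 1.
By day 0: 2^1 - 1 = 1
By day 0: 1 surreal numbers.

1


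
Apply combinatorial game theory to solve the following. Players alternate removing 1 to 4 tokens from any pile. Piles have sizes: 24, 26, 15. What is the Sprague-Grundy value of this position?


Subtraction set: {1, 2, 3, 4}
For this subtraction set, G(n) = n mod 5 (period = max + 1 = 5).
Pile 1 (size 24): G(24) = 24 mod 5 = 4
Pile 2 (size 26): G(26) = 26 mod 5 = 1
Pile 3 (size 15): G(15) = 15 mod 5 = 0
Total Grundy value = XOR of all: 4 XOR 1 XOR 0 = 5

5


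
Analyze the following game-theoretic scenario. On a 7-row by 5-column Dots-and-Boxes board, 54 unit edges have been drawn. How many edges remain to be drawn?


Grid: 7 x 5 boxes, i.e. 8 rows and 6 columns of dots.
Horizontal edges: (rows + 1) * cols = 8 * 5 = 40
Vertical edges: rows * (cols + 1) = 7 * 6 = 42
Total edges: 40 + 42 = 82
Edges drawn: 54
Remaining: 82 - 54 = 28

28


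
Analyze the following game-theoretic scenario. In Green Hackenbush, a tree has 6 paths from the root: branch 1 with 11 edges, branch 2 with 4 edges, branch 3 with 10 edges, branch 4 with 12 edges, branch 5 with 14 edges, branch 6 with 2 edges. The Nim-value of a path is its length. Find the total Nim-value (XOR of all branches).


The tree has 6 branches from the ground vertex.
In Green Hackenbush, the Nim-value of a simple path of length k is k.
Branch 1: length 11, Nim-value = 11
Branch 2: length 4, Nim-value = 4
Branch 3: length 10, Nim-value = 10
Branch 4: length 12, Nim-value = 12
Branch 5: length 14, Nim-value = 14
Branch 6: length 2, Nim-value = 2
Total Nim-value = XOR of all branch values:
0 XOR 11 = 11
11 XOR 4 = 15
15 XOR 10 = 5
5 XOR 12 = 9
9 XOR 14 = 7
7 XOR 2 = 5
Nim-value of the tree = 5

5


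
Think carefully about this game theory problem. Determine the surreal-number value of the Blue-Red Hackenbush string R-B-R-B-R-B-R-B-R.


Edges (from ground): R-B-R-B-R-B-R-B-R
By Berlekamp's sign-expansion rule, a Blue-Red Hackenbush stalk has the value of the surreal number whose sign sequence is the edge sequence with B -> + and R -> -.
Sign sequence: -+-+-+-+-
Trace the sign expansion in the surreal number tree, starting from 0:
Edge 1: R (sign -) -> bounds (-inf, 0), value = -1
Edge 2: B (sign +) -> bounds (-1, 0), value = -1/2
Edge 3: R (sign -) -> bounds (-1, -1/2), value = -3/4
Edge 4: B (sign +) -> bounds (-3/4, -1/2), value = -5/8
Edge 5: R (sign -) -> bounds (-3/4, -5/8), value = -11/16
Edge 6: B (sign +) -> bounds (-11/16, -5/8), value = -21/32
Edge 7: R (sign -) -> bounds (-11/16, -21/32), value = -43/64
Edge 8: B (sign +) -> bounds (-43/64, -21/32), value = -85/128
Edge 9: R (sign -) -> bounds (-43/64, -85/128), value = -171/256
Game value = -171/256

-171/256


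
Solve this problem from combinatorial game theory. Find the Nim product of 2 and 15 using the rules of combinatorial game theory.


Nim multiplication is bilinear over XOR: (u XOR v) * w = (u*w) XOR (v*w).
So we split each operand into its bit components and XOR the pairwise Nim products.
2 = 2 (as XOR of powers of 2).
15 = 1 + 2 + 4 + 8 (as XOR of powers of 2).
Using the standard Nim-product table on single bits:
  2*2 = 3,   2*4 = 8,   2*8 = 12,
  4*4 = 6,   4*8 = 11,  8*8 = 13,
and  1*x = x (identity), k*l = l*k (commutative).
Pairwise Nim products:
  2 * 1 = 2
  2 * 2 = 3
  2 * 4 = 8
  2 * 8 = 12
XOR them: 2 XOR 3 XOR 8 XOR 12 = 5.
Result: 2 * 15 = 5 (in Nim).

5


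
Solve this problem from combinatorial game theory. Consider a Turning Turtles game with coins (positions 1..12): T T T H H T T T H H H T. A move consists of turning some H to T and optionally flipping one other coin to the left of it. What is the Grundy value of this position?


Coins: T T T H H T T T H H H T
Key fact: a single head at position k behaves exactly like a Nim heap of size k (turning it to T and optionally flipping a coin at j < k corresponds to moving the heap from k to j, or to 0), and heads combine as a disjunctive sum (two heads at the same place would cancel, matching j XOR j = 0). So the Nim-value is the XOR of the 1-indexed positions of the heads.
Face-up positions (1-indexed): [4, 5, 9, 10, 11]
XOR 0 with 4: 0 XOR 4 = 4
XOR 4 with 5: 4 XOR 5 = 1
XOR 1 with 9: 1 XOR 9 = 8
XOR 8 with 10: 8 XOR 10 = 2
XOR 2 with 11: 2 XOR 11 = 9
Nim-value = 9

9


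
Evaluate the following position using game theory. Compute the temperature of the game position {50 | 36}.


The game is {50 | 36}, a switch {a | b} with numbers a > b.
Cooling {a | b} by t gives {a - t | b + t}, which stops being hot when a - t = b + t, i.e. at t = (a - b)/2. So the temperature of a switch is (a - b)/2.
Temperature = (Left option - Right option) / 2
= (50 - (36)) / 2
= 14 / 2
= 7

7


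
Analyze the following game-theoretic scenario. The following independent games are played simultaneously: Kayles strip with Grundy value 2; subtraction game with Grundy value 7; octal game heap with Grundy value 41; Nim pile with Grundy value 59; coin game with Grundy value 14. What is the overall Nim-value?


By the Sprague-Grundy theorem, the Grundy value of a sum of games is the XOR of individual Grundy values.
Kayles strip: Grundy value = 2. Running XOR: 0 XOR 2 = 2
subtraction game: Grundy value = 7. Running XOR: 2 XOR 7 = 5
octal game heap: Grundy value = 41. Running XOR: 5 XOR 41 = 44
Nim pile: Grundy value = 59. Running XOR: 44 XOR 59 = 23
coin game: Grundy value = 14. Running XOR: 23 XOR 14 = 25
The combined Grundy value is 25.

25


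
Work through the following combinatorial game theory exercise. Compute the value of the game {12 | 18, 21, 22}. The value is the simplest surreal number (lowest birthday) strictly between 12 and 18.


Left options: {12}, max = 12
Right options: {18, 21, 22}, min = 18
All options are numbers and max(Left) < min(Right), so by the simplicity theorem the value is the simplest (earliest-born) number strictly between 12 and 18.
Integers 13 through 17 all lie strictly between 12 and 18.
Among integers, the simplest (lowest birthday = smallest |n|; 0 is born on day 0, +-n on day n) is 13.
No non-integer in the interval can be simpler: if x is a non-integer in the interval, then floor(x) or ceil(x) also lies in the interval (the interval contains an integer), and both are proper prefixes of x's sign expansion, i.e. born earlier. So the game value is 13.
Game value = 13

13


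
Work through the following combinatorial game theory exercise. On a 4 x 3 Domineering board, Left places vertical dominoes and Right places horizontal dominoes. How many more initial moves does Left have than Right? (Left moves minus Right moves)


Board is 4 x 3 (rows x cols).
Left (vertical) placements: (rows-1) * cols = 3 * 3 = 9
Right (horizontal) placements: rows * (cols-1) = 4 * 2 = 8
Advantage = Left - Right = 9 - 8 = 1

1


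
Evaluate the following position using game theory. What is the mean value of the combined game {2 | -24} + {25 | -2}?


G1 = {2 | -24}, G2 = {25 | -2}
Each is a switch {a | b} with numbers a > b; its mean value is (a + b)/2, and mean value is additive over game sums: m(G1 + G2) = m(G1) + m(G2).
Mean of G1 = (2 + (-24))/2 = -22/2 = -11
Mean of G2 = (25 + (-2))/2 = 23/2 = 23/2
Mean of G1 + G2 = -11 + 23/2 = 1/2

1/2


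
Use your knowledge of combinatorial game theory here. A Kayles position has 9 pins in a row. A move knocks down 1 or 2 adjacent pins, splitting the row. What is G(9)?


Kayles: a move removes 1 or 2 adjacent pins from a contiguous row.
Removing pins from a row of k leaves two independent rows (a, b) with a + b = k - 1 (one pin) or a + b = k - 2 (two pins); an end removal gives a = 0.
By Sprague-Grundy, G(k) = mex{ G(a) XOR G(b) } over all these splits. G(0) = 0.
G(1): splits (0,0):0^0=0 -> mex({0}) = 1
G(2): splits (0,1):0^1=1 (0,0):0^0=0 -> mex({0, 1}) = 2
G(3): splits (0,2):0^2=2 (1,1):1^1=0 (0,1):0^1=1 -> mex({0, 1, 2}) = 3
G(4): splits (0,3):0^3=3 (1,2):1^2=3 (0,2):0^2=2 (1,1):1^1=0 -> mex({0, 2, 3}) = 1
G(5): splits (0,4):0^1=1 (1,3):1^3=2 (2,2):2^2=0 (0,3):0^3=3 (1,2):1^2=3 -> mex({0, 1, 2, 3}) = 4
G(6) = mex({0, 1, 2, 4}) = 3
G(7) = mex({0, 1, 3, 4, 5}) = 2
G(8) = mex({0, 2, 3, 5, 6}) = 1
G(9) = mex({0, 1, 2, 3, 6, 7}) = 4
Therefore G(9) = 4.

4


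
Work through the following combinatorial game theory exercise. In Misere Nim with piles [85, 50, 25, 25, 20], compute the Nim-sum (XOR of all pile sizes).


We need the XOR (exclusive or) of all pile sizes.
After XOR-ing pile 1 (size 85): 0 XOR 85 = 85
After XOR-ing pile 2 (size 50): 85 XOR 50 = 103
After XOR-ing pile 3 (size 25): 103 XOR 25 = 126
After XOR-ing pile 4 (size 25): 126 XOR 25 = 103
After XOR-ing pile 5 (size 20): 103 XOR 20 = 115
The Nim-value of this position is 115.

115


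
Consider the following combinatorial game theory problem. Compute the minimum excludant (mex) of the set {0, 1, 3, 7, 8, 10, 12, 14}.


Set = {0, 1, 3, 7, 8, 10, 12, 14}
0 is in the set.
1 is in the set.
2 is NOT in the set. This is the mex.
mex = 2

2


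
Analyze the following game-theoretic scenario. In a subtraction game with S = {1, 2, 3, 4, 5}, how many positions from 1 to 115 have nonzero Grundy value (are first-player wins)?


Subtraction set S = {1, 2, 3, 4, 5}, so G(n) = n mod 6.
G(n) = 0 when n is a multiple of 6.
Multiples of 6 in [1, 115]: 19
N-positions (nonzero Grundy) = 115 - 19 = 96

96


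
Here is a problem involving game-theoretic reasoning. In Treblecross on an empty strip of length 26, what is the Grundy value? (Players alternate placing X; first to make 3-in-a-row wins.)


Treblecross: place X on empty cells; 3-in-a-row wins.
Playing within two cells of an existing X lets the opponent win at once, so sensible play treats the cells i-2..i+2 around each X as dead. The player left with no safe cell loses, so this is a normal-play take-away game on strips of safe cells.
Placing X at cell i (0-indexed) of a strip of k safe cells leaves independent strips of sizes max(0, i-2) and max(0, k-i-3). Hence G(k) = mex{ G(max(0,i-2)) XOR G(max(0,k-i-3)) : 0 <= i < k }, with G(0) = 0.
G(1): splits (0,0):0^0=0 -> mex({0}) = 1
G(2): splits (0,0):0^0=0 -> mex({0}) = 1
G(3): splits (0,0):0^0=0 -> mex({0}) = 1
G(4): splits (0,1):0^1=1 (0,0):0^0=0 -> mex({0, 1}) = 2
G(5): splits (0,2):0^1=1 (0,1):0^1=1 (0,0):0^0=0 -> mex({0, 1}) = 2
G(6) = mex({1}) = 0
G(7) = mex({0, 1, 2}) = 3
G(8) = mex({0, 1, 2}) = 3
G(9) = mex({0, 2}) = 1
G(10) = mex({0, 2, 3}) = 1
G(11) = mex({0, 3}) = 1
G(12) = mex({1, 3}) = 0
G(13) = mex({0, 1, 2, 3}) = 4
G(14) = mex({0, 1, 2}) = 3
G(15) = mex({0, 1, 2}) = 3
G(16) = mex({0, 1, 2, 4}) = 3
G(17) = mex({0, 1, 3, 4}) = 2
G(18) = mex({0, 1, 3, 4}) = 2
G(19) = mex({0, 1, 3, 5}) = 2
G(20) = mex({0, 1, 2, 3, 5}) = 4
G(21) = mex({0, 1, 2, 3, 5}) = 4
G(22) = mex({1, 2, 6}) = 0
G(23) = mex({0, 1, 2, 3, 4, 6}) = 5
G(24) = mex({0, 1, 2, 3, 4}) = 5
G(25) = mex({0, 1, 3, 4, 7}) = 2
G(26) = mex({0, 1, 3, 4, 5, 7}) = 2
Therefore G(26) = 2.

2


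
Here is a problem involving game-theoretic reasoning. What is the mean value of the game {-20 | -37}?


Game = {-20 | -37}, a switch {a | b} with numbers a > b.
Its thermograph has left wall a - t and right wall b + t, which meet at t = (a - b)/2, where both equal (a + b)/2. So the mast (mean value) is at (a + b)/2.
Mean = (-20 + (-37))/2 = -57/2 = -57/2

-57/2


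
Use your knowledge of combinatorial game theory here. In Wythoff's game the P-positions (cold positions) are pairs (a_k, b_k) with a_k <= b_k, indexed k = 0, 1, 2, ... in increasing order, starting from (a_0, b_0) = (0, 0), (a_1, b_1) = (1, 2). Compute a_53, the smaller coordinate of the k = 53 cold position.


By Wythoff's theorem, a_k = floor(k * phi) and b_k = floor(k * phi^2) = a_k + k, where phi = (1 + sqrt(5))/2 is the golden ratio.
phi = (1 + sqrt(5))/2 = 1.618034
k = 53
k * phi = 53 * 1.618034 = 85.755801
a_53 = floor(k * phi) = 85

85


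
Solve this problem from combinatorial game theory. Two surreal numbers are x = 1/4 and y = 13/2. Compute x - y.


x = 1/4, y = 13/2
Converting to common denominator: 4
x = 1/4, y = 26/4
x - y = 1/4 - 13/2 = -25/4

-25/4


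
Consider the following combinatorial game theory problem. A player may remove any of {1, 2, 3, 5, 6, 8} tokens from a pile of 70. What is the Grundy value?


The subtraction set is S = {1, 2, 3, 5, 6, 8}.
G(k) = mex{ G(k - s) : s in S, s <= k }. We compute iteratively: G(0) = 0.
G(1) = mex({0}) = 1
G(2) = mex({0, 1}) = 2
G(3) = mex({0, 1, 2}) = 3
G(4) = mex({1, 2, 3}) = 0
G(5) = mex({0, 2, 3}) = 1
G(6) = mex({0, 1, 3}) = 2
G(7) = mex({0, 1, 2}) = 3
G(8) = mex({0, 1, 2, 3}) = 4
G(9) = mex({0, 1, 2, 3, 4}) = 5
G(10) = mex({0, 1, 2, 3, 4, 5}) = 6
G(11) = mex({1, 2, 3, 4, 5, 6}) = 0
G(12) = mex({0, 2, 3, 5, 6}) = 1
G(13) = mex({0, 1, 3, 4, 6}) = 2
G(14) = mex({0, 1, 2, 4, 5}) = 3
G(15) = mex({1, 2, 3, 5, 6}) = 0
G(16) = mex({0, 2, 3, 4, 6}) = 1
G(17) = mex({0, 1, 3, 5}) = 2
G(18) = mex({0, 1, 2, 6}) = 3
Observe that G(11)..G(18) = 0, 1, 2, 3, 0, 1, 2, 3 repeats G(0)..G(7) = 0, 1, 2, 3, 0, 1, 2, 3.
For k >= max(S) = 8, G(k) is determined by the previous 8 values G(k-8)..G(k-1); a window of 8 consecutive values has recurred shifted by 11, so by induction G(k + 11) = G(k) for all k >= 0: the sequence is periodic from the start with period 11.
One period: G(0..10) = 0, 1, 2, 3, 0, 1, 2, 3, 4, 5, 6.
70 mod 11 = 4, so G(70) = G(4) = 0.

0


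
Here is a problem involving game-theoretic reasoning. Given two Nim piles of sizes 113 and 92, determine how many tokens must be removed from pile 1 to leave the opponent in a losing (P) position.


Piles: 113 and 92
Current XOR: 113 XOR 92 = 45 (non-zero, so this is an N-position).
To make the XOR zero, we need to find a move that balances the piles.
For pile 1 (size 113): target = 113 XOR 45 = 92
We reduce pile 1 from 113 to 92.
Tokens removed: 113 - 92 = 21
Verification: 92 XOR 92 = 0

21


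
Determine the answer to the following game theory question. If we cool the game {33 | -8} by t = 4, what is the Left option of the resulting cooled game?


Original game: {33 | -8} (a switch {a | b} with a > b).
Cooling by t (for t below the temperature (a - b)/2 = 41/2) taxes each move by t: {a | b} cooled by t is {a - t | b + t}.
Cooling amount: t = 4
Cooled Left option: 33 - 4 = 29
Cooled Right option: -8 + 4 = -4
Cooled game: {29 | -4}
Left option = 29

29


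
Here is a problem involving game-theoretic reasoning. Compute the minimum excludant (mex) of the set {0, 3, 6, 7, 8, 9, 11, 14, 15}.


Set = {0, 3, 6, 7, 8, 9, 11, 14, 15}
0 is in the set.
1 is NOT in the set. This is the mex.
mex = 1

1


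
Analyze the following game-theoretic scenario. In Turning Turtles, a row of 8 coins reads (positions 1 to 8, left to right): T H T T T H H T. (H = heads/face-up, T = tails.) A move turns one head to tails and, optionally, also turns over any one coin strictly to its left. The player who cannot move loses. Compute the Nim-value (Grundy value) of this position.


Coins: T H T T T H H T
Key fact: a single head at position k behaves exactly like a Nim heap of size k (turning it to T and optionally flipping a coin at j < k corresponds to moving the heap from k to j, or to 0), and heads combine as a disjunctive sum (two heads at the same place would cancel, matching j XOR j = 0). So the Nim-value is the XOR of the 1-indexed positions of the heads.
Face-up positions (1-indexed): [2, 6, 7]
XOR 0 with 2: 0 XOR 2 = 2
XOR 2 with 6: 2 XOR 6 = 4
XOR 4 with 7: 4 XOR 7 = 3
Nim-value = 3

3


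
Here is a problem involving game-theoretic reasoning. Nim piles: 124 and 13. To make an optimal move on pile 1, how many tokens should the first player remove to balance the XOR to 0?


Piles: 124 and 13
Current XOR: 124 XOR 13 = 113 (non-zero, so this is an N-position).
To make the XOR zero, we need to find a move that balances the piles.
For pile 1 (size 124): target = 124 XOR 113 = 13
We reduce pile 1 from 124 to 13.
Tokens removed: 124 - 13 = 111
Verification: 13 XOR 13 = 0

111


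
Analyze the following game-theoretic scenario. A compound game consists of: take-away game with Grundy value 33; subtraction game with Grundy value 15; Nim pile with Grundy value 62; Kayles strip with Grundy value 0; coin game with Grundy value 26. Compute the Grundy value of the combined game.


By the Sprague-Grundy theorem, the Grundy value of a sum of games is the XOR of individual Grundy values.
take-away game: Grundy value = 33. Running XOR: 0 XOR 33 = 33
subtraction game: Grundy value = 15. Running XOR: 33 XOR 15 = 46
Nim pile: Grundy value = 62. Running XOR: 46 XOR 62 = 16
Kayles strip: Grundy value = 0. Running XOR: 16 XOR 0 = 16
coin game: Grundy value = 26. Running XOR: 16 XOR 26 = 10
The combined Grundy value is 10.

10


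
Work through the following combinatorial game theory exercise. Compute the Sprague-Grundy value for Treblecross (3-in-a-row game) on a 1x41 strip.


Treblecross: place X on empty cells; 3-in-a-row wins.
Playing within two cells of an existing X lets the opponent win at once, so sensible play treats the cells i-2..i+2 around each X as dead. The player left with no safe cell loses, so this is a normal-play take-away game on strips of safe cells.
Placing X at cell i (0-indexed) of a strip of k safe cells leaves independent strips of sizes max(0, i-2) and max(0, k-i-3). Hence G(k) = mex{ G(max(0,i-2)) XOR G(max(0,k-i-3)) : 0 <= i < k }, with G(0) = 0.
G(1): splits (0,0):0^0=0 -> mex({0}) = 1
G(2): splits (0,0):0^0=0 -> mex({0}) = 1
G(3): splits (0,0):0^0=0 -> mex({0}) = 1
G(4): splits (0,1):0^1=1 (0,0):0^0=0 -> mex({0, 1}) = 2
G(5): splits (0,2):0^1=1 (0,1):0^1=1 (0,0):0^0=0 -> mex({0, 1}) = 2
G(6) = mex({1}) = 0
G(7) = mex({0, 1, 2}) = 3
G(8) = mex({0, 1, 2}) = 3
G(9) = mex({0, 2}) = 1
G(10) = mex({0, 2, 3}) = 1
G(11) = mex({0, 3}) = 1
G(12) = mex({1, 3}) = 0
G(13) = mex({0, 1, 2, 3}) = 4
G(14) = mex({0, 1, 2}) = 3
G(15) = mex({0, 1, 2}) = 3
G(16) = mex({0, 1, 2, 4}) = 3
G(17) = mex({0, 1, 3, 4}) = 2
G(18) = mex({0, 1, 3, 4}) = 2
G(19) = mex({0, 1, 3, 5}) = 2
G(20) = mex({0, 1, 2, 3, 5}) = 4
G(21) = mex({0, 1, 2, 3, 5}) = 4
G(22) = mex({1, 2, 6}) = 0
G(23) = mex({0, 1, 2, 3, 4, 6}) = 5
G(24) = mex({0, 1, 2, 3, 4}) = 5
G(25) = mex({0, 1, 3, 4, 7}) = 2
G(26) = mex({0, 1, 3, 4, 5, 7}) = 2
G(27) = mex({0, 1, 3, 5}) = 2
G(28) = mex({0, 1, 2, 5}) = 3
G(29) = mex({0, 1, 2, 4, 5, 6}) = 3
G(30) = mex({1, 2, 4, 6}) = 0
G(31) = mex({0, 1, 2, 3, 4, 6}) = 5
G(32) = mex({1, 2, 3, 4, 7}) = 0
G(33) = mex({0, 3, 7}) = 1
G(34) = mex({0, 2, 3, 5, 7}) = 1
G(35) = mex({0, 2, 3, 5, 6}) = 1
G(36) = mex({0, 1, 2, 5, 6}) = 3
G(37) = mex({0, 1, 2, 4, 5, 6}) = 3
G(38) = mex({0, 1, 2, 4}) = 3
G(39) = mex({0, 1, 2, 3, 4, 7}) = 5
G(40) = mex({0, 1, 2, 3, 4, 5, 7}) = 6
G(41) = mex({0, 1, 2, 3, 5, 7}) = 4
Therefore G(41) = 4.

4


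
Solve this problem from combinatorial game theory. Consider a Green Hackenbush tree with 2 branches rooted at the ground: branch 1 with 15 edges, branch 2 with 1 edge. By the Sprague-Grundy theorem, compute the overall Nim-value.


The tree has 2 branches from the ground vertex.
In Green Hackenbush, the Nim-value of a simple path of length k is k.
Branch 1: length 15, Nim-value = 15
Branch 2: length 1, Nim-value = 1
Total Nim-value = XOR of all branch values:
0 XOR 15 = 15
15 XOR 1 = 14
Nim-value of the tree = 14

14


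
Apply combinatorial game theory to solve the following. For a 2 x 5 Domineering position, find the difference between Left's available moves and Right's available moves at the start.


Board is 2 x 5 (rows x cols).
Left (vertical) placements: (rows-1) * cols = 1 * 5 = 5
Right (horizontal) placements: rows * (cols-1) = 2 * 4 = 8
Advantage = Left - Right = 5 - 8 = -3

-3


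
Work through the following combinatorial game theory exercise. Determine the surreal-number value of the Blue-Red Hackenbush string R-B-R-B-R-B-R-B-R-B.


Edges (from ground): R-B-R-B-R-B-R-B-R-B
By Berlekamp's sign-expansion rule, a Blue-Red Hackenbush stalk has the value of the surreal number whose sign sequence is the edge sequence with B -> + and R -> -.
Sign sequence: -+-+-+-+-+
Trace the sign expansion in the surreal number tree, starting from 0:
Edge 1: R (sign -) -> bounds (-inf, 0), value = -1
Edge 2: B (sign +) -> bounds (-1, 0), value = -1/2
Edge 3: R (sign -) -> bounds (-1, -1/2), value = -3/4
Edge 4: B (sign +) -> bounds (-3/4, -1/2), value = -5/8
Edge 5: R (sign -) -> bounds (-3/4, -5/8), value = -11/16
Edge 6: B (sign +) -> bounds (-11/16, -5/8), value = -21/32
Edge 7: R (sign -) -> bounds (-11/16, -21/32), value = -43/64
Edge 8: B (sign +) -> bounds (-43/64, -21/32), value = -85/128
Edge 9: R (sign -) -> bounds (-43/64, -85/128), value = -171/256
Edge 10: B (sign +) -> bounds (-171/256, -85/128), value = -341/512
Game value = -341/512

-341/512


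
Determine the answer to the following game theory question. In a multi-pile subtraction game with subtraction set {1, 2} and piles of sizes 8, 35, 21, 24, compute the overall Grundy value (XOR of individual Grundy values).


Subtraction set: {1, 2}
For this subtraction set, G(n) = n mod 3 (period = max + 1 = 3).
Pile 1 (size 8): G(8) = 8 mod 3 = 2
Pile 2 (size 35): G(35) = 35 mod 3 = 2
Pile 3 (size 21): G(21) = 21 mod 3 = 0
Pile 4 (size 24): G(24) = 24 mod 3 = 0
Total Grundy value = XOR of all: 2 XOR 2 XOR 0 XOR 0 = 0

0


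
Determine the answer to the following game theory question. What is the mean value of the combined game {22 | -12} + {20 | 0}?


G1 = {22 | -12}, G2 = {20 | 0}
Each is a switch {a | b} with numbers a > b; its mean value is (a + b)/2, and mean value is additive over game sums: m(G1 + G2) = m(G1) + m(G2).
Mean of G1 = (22 + (-12))/2 = 10/2 = 5
Mean of G2 = (20 + (0))/2 = 20/2 = 10
Mean of G1 + G2 = 5 + 10 = 15

15


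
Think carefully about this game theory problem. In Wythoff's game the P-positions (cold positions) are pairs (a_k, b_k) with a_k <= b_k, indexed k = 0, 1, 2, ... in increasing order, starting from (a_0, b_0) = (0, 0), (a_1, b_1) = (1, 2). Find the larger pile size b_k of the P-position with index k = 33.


By Wythoff's theorem, a_k = floor(k * phi) and b_k = floor(k * phi^2) = a_k + k, where phi = (1 + sqrt(5))/2 is the golden ratio.
phi = (1 + sqrt(5))/2 = 1.618034
phi^2 = phi + 1 = 2.618034
k = 33
k * phi^2 = 33 * 2.618034 = 86.395122
b_33 = floor(k * phi^2) = 86 (check: a_33 + k = 53 + 33 = 86)

86


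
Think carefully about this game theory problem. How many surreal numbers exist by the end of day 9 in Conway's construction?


Day 0: {|} = 0 is born. Count = 1.
Day n: the number of surreal numbers born by day n is 2^(n+1) - 1.
By day 0: 2^1 - 1 = 1
By day 1: 2^2 - 1 = 3
By day 2: 2^3 - 1 = 7
By day 3: 2^4 - 1 = 15
By day 4: 2^5 - 1 = 31
By day 5: 2^6 - 1 = 63
By day 6: 2^7 - 1 = 127
By day 7: 2^8 - 1 = 255
By day 8: 2^9 - 1 = 511
By day 9: 2^10 - 1 = 1023
By day 9: 1023 surreal numbers.

1023


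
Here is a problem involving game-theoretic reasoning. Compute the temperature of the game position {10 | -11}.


The game is {10 | -11}, a switch {a | b} with numbers a > b.
Cooling {a | b} by t gives {a - t | b + t}, which stops being hot when a - t = b + t, i.e. at t = (a - b)/2. So the temperature of a switch is (a - b)/2.
Temperature = (Left option - Right option) / 2
= (10 - (-11)) / 2
= 21 / 2
= 21/2

21/2


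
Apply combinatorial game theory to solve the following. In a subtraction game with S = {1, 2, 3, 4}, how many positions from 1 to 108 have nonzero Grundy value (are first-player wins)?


Subtraction set S = {1, 2, 3, 4}, so G(n) = n mod 5.
G(n) = 0 when n is a multiple of 5.
Multiples of 5 in [1, 108]: 21
N-positions (nonzero Grundy) = 108 - 21 = 87

87


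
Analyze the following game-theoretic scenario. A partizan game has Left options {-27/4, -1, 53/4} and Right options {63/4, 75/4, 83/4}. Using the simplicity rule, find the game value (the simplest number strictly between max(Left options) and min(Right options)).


Left options: {-27/4, -1, 53/4}, max = 53/4
Right options: {63/4, 75/4, 83/4}, min = 63/4
All options are numbers and max(Left) < min(Right), so by the simplicity theorem the value is the simplest (earliest-born) number strictly between 53/4 and 63/4.
Integers 14 through 15 all lie strictly between 53/4 and 63/4.
Among integers, the simplest (lowest birthday = smallest |n|; 0 is born on day 0, +-n on day n) is 14.
No non-integer in the interval can be simpler: if x is a non-integer in the interval, then floor(x) or ceil(x) also lies in the interval (the interval contains an integer), and both are proper prefixes of x's sign expansion, i.e. born earlier. So the game value is 14.
Game value = 14

14


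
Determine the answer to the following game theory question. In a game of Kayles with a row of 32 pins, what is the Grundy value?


Kayles: a move removes 1 or 2 adjacent pins from a contiguous row.
Removing pins from a row of k leaves two independent rows (a, b) with a + b = k - 1 (one pin) or a + b = k - 2 (two pins); an end removal gives a = 0.
By Sprague-Grundy, G(k) = mex{ G(a) XOR G(b) } over all these splits. G(0) = 0.
G(1): splits (0,0):0^0=0 -> mex({0}) = 1
G(2): splits (0,1):0^1=1 (0,0):0^0=0 -> mex({0, 1}) = 2
G(3): splits (0,2):0^2=2 (1,1):1^1=0 (0,1):0^1=1 -> mex({0, 1, 2}) = 3
G(4): splits (0,3):0^3=3 (1,2):1^2=3 (0,2):0^2=2 (1,1):1^1=0 -> mex({0, 2, 3}) = 1
G(5): splits (0,4):0^1=1 (1,3):1^3=2 (2,2):2^2=0 (0,3):0^3=3 (1,2):1^2=3 -> mex({0, 1, 2, 3}) = 4
G(6) = mex({0, 1, 2, 4}) = 3
G(7) = mex({0, 1, 3, 4, 5}) = 2
G(8) = mex({0, 2, 3, 5, 6}) = 1
G(9) = mex({0, 1, 2, 3, 6, 7}) = 4
G(10) = mex({0, 1, 3, 4, 5, 7}) = 2
G(11) = mex({0, 1, 2, 3, 4, 5}) = 6
G(12) = mex({0, 1, 2, 3, 5, 6, 7}) = 4
G(13) = mex({0, 2, 3, 4, 6, 7}) = 1
G(14) = mex({0, 1, 4, 5, 6, 7}) = 2
G(15) = mex({0, 1, 2, 3, 4, 5, 6}) = 7
G(16) = mex({0, 2, 3, 5, 6, 7}) = 1
G(17) = mex({0, 1, 2, 3, 5, 6, 7}) = 4
G(18) = mex({0, 1, 2, 4, 5, 6}) = 3
G(19) = mex({0, 1, 3, 4, 5, 7}) = 2
G(20) = mex({0, 2, 3, 4, 5, 6, 7}) = 1
G(21) = mex({0, 1, 2, 3, 5, 6, 7}) = 4
G(22) = mex({0, 1, 2, 3, 4, 5, 7}) = 6
G(23) = mex({0, 1, 2, 3, 4, 5, 6}) = 7
G(24) = mex({0, 1, 2, 3, 5, 6, 7}) = 4
G(25) = mex({0, 2, 3, 4, 6, 7}) = 1
G(26) = mex({0, 1, 3, 4, 5, 6, 7}) = 2
G(27) = mex({0, 1, 2, 3, 4, 5, 6, 7}) = 8
G(28) = mex({0, 1, 2, 3, 4, 6, 7, 8}) = 5
G(29) = mex({0, 1, 2, 3, 5, 6, 7, 8, 9}) = 4
G(30) = mex({0, 1, 2, 3, 4, 5, 6, 9, 10}) = 7
G(31) = mex({0, 1, 3, 4, 5, 7, 10, 11}) = 2
G(32) = mex({0, 2, 3, 4, 5, 6, 7, 9, 11}) = 1
Therefore G(32) = 1.

1


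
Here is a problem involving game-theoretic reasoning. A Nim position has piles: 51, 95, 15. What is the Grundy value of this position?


We need the XOR (exclusive or) of all pile sizes.
After XOR-ing pile 1 (size 51): 0 XOR 51 = 51
After XOR-ing pile 2 (size 95): 51 XOR 95 = 108
After XOR-ing pile 3 (size 15): 108 XOR 15 = 99
The Nim-value of this position is 99.

99


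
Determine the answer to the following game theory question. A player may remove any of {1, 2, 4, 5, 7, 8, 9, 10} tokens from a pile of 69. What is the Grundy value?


The subtraction set is S = {1, 2, 4, 5, 7, 8, 9, 10}.
G(k) = mex{ G(k - s) : s in S, s <= k }. We compute iteratively: G(0) = 0.
G(1) = mex({0}) = 1
G(2) = mex({0, 1}) = 2
G(3) = mex({1, 2}) = 0
G(4) = mex({0, 2}) = 1
G(5) = mex({0, 1}) = 2
G(6) = mex({1, 2}) = 0
G(7) = mex({0, 2}) = 1
G(8) = mex({0, 1}) = 2
G(9) = mex({0, 1, 2}) = 3
G(10) = mex({0, 1, 2, 3}) = 4
G(11) = mex({0, 1, 2, 3, 4}) = 5
G(12) = mex({0, 1, 2, 4, 5}) = 3
G(13) = mex({0, 1, 2, 3, 5}) = 4
G(14) = mex({0, 1, 2, 3, 4}) = 5
G(15) = mex({0, 1, 2, 4, 5}) = 3
G(16) = mex({0, 1, 2, 3, 5}) = 4
G(17) = mex({1, 2, 3, 4}) = 0
G(18) = mex({0, 2, 3, 4, 5}) = 1
G(19) = mex({0, 1, 3, 4, 5}) = 2
G(20) = mex({1, 2, 3, 4, 5}) = 0
G(21) = mex({0, 2, 3, 4, 5}) = 1
G(22) = mex({0, 1, 3, 4, 5}) = 2
G(23) = mex({1, 2, 3, 4, 5}) = 0
G(24) = mex({0, 2, 3, 4, 5}) = 1
G(25) = mex({0, 1, 3, 4}) = 2
G(26) = mex({0, 1, 2, 4}) = 3
Observe that G(17)..G(26) = 0, 1, 2, 0, 1, 2, 0, 1, 2, 3 repeats G(0)..G(9) = 0, 1, 2, 0, 1, 2, 0, 1, 2, 3.
For k >= max(S) = 10, G(k) is determined by the previous 10 values G(k-10)..G(k-1); a window of 10 consecutive values has recurred shifted by 17, so by induction G(k + 17) = G(k) for all k >= 0: the sequence is periodic from the start with period 17.
One period: G(0..16) = 0, 1, 2, 0, 1, 2, 0, 1, 2, 3, 4, 5, 3, 4, 5, 3, 4.
69 mod 17 = 1, so G(69) = G(1) = 1.

1


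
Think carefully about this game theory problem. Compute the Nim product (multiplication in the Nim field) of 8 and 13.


Nim multiplication is bilinear over XOR: (u XOR v) * w = (u*w) XOR (v*w).
So we split each operand into its bit components and XOR the pairwise Nim products.
8 = 8 (as XOR of powers of 2).
13 = 1 + 4 + 8 (as XOR of powers of 2).
Using the standard Nim-product table on single bits:
  2*2 = 3,   2*4 = 8,   2*8 = 12,
  4*4 = 6,   4*8 = 11,  8*8 = 13,
and  1*x = x (identity), k*l = l*k (commutative).
Pairwise Nim products:
  8 * 1 = 8
  8 * 4 = 11
  8 * 8 = 13
XOR them: 8 XOR 11 XOR 13 = 14.
Result: 8 * 13 = 14 (in Nim).

14


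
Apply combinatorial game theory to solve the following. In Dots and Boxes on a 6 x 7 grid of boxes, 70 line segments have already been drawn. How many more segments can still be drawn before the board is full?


Grid: 6 x 7 boxes, i.e. 7 rows and 8 columns of dots.
Horizontal edges: (rows + 1) * cols = 7 * 7 = 49
Vertical edges: rows * (cols + 1) = 6 * 8 = 48
Total edges: 49 + 48 = 97
Edges drawn: 70
Remaining: 97 - 70 = 27

27


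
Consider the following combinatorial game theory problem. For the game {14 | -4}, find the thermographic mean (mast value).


Game = {14 | -4}, a switch {a | b} with numbers a > b.
Its thermograph has left wall a - t and right wall b + t, which meet at t = (a - b)/2, where both equal (a + b)/2. So the mast (mean value) is at (a + b)/2.
Mean = (14 + (-4))/2 = 10/2 = 5

5


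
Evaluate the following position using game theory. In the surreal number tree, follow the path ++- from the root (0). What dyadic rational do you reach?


Sign expansion: ++-
Rule: track bounds (lo, hi), initially (-inf, +inf). On '+', the current value becomes lo and we move to the simplest number in (value, hi): value + 1 if hi = +inf, otherwise the midpoint (value + hi)/2. On '-', the current value becomes hi and we move to value - 1 if lo = -inf, otherwise the midpoint (lo + value)/2.
Start at 0.
Step 1: sign = +, move right. Bounds: (0, +inf). Value = 1
Step 2: sign = +, move right. Bounds: (1, +inf). Value = 2
Step 3: sign = -, move left. Bounds: (1, 2). Value = 3/2
The surreal number with sign expansion ++- is 3/2.

3/2
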